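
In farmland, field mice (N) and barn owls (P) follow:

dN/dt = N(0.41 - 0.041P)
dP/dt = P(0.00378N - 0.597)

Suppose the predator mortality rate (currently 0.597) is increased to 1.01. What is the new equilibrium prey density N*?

At the interior fixed point, setting dP/dt = 0 with P > 0 fixes N* = (predator death rate)/(NP coefficient) — independent of the other coefficients.
With the change, N* = 1.01/0.00378 = 267; it rises from 158.

N* ≈ 267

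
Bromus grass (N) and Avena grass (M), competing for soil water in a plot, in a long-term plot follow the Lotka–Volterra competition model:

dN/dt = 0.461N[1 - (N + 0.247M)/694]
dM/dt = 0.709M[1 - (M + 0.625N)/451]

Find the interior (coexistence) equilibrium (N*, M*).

Setting both brackets to zero gives the nullclines N + 0.247M = 694 and 0.625N + M = 451.
Substituting M = 451 - 0.625N into the first: N(1 - 0.247·0.625) = 694 - 0.247·451.
So N* = 583/0.846 = 689, and then M* = 451 - 0.625·689 = 20.4.

N* ≈ 689, M* ≈ 20.4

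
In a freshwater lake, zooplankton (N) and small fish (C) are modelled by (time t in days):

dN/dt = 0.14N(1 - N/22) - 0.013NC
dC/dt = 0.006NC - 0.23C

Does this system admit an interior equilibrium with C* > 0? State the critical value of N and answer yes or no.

The predator equation gives dC/dt > 0 only when N > 0.23/0.006 = 38.3.
Without the predator, N → K = 22. Since 22 < 38.3, the predator cannot invade.

Threshold N = 38.3; K < 38.3, so no, the predator goes extinct.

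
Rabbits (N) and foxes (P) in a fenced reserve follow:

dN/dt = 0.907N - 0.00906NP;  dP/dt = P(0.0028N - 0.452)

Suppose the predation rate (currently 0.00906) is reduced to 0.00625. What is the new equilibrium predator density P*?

At the interior fixed point, setting dN/dt = 0 with N > 0 fixes P* = (prey growth rate)/(NP coefficient) — independent of the other coefficients.
With the change, P* = 0.907/0.00625 = 145; it rises from 100.

P* ≈ 145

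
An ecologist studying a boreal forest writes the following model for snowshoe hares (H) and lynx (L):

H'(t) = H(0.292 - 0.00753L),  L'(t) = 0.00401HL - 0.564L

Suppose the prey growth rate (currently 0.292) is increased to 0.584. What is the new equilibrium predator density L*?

L* ≈ 77.6

At the interior fixed point, setting dH/dt = 0 with H > 0 fixes L* = (prey growth rate)/(HL coefficient) — independent of the other coefficients.
With the change, L* = 0.584/0.00753 = 77.6; it rises from 38.8.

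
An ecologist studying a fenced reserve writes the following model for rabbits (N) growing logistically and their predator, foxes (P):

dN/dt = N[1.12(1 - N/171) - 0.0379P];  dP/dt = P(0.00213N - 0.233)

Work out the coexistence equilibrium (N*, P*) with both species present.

N* ≈ 109, P* ≈ 10.6

From dP/dt = 0 with P > 0: 0.00213N* = 0.233, so N* = 109.
Substitute into dN/dt = 0: 1.12(1 - 109/171) = 0.0379P*.
The bracket is 0.36, giving P* = 0.404/0.0379 = 10.6.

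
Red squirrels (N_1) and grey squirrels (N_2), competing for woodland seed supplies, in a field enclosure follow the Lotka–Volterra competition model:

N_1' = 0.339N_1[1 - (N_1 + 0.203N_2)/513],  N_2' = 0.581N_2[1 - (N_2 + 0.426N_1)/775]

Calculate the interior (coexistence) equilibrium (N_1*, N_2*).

N_1* ≈ 389, N_2* ≈ 609

Setting both brackets to zero gives the nullclines N_1 + 0.203N_2 = 513 and 0.426N_1 + N_2 = 775.
Substituting N_2 = 775 - 0.426N_1 into the first: N_1(1 - 0.203·0.426) = 513 - 0.203·775.
So N_1* = 356/0.914 = 389, and then N_2* = 775 - 0.426·389 = 609.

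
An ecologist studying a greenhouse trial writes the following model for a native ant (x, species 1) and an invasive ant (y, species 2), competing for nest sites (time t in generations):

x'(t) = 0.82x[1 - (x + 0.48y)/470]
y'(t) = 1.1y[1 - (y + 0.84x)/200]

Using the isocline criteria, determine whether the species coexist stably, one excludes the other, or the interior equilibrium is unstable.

Compare the nullcline intercepts: K1/α12 = 470/0.48 = 979 > K2 = 200; K2/α21 = 200/0.84 = 238 < K1 = 470.
Since the inequalities point opposite ways, species 1 can invade but species 2 cannot.

species 1 excludes species 2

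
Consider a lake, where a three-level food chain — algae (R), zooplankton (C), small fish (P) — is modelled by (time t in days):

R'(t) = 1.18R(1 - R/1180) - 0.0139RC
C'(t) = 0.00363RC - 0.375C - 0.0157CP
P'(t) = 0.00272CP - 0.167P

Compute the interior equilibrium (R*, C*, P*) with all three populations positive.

R* ≈ 327, C* ≈ 61.4, P* ≈ 51.6

From dP/dt = 0: 0.00272C* = 0.167, so C* = 61.4.
From dR/dt = 0: 1.18(1 - R*/1180) = 0.0139·61.4, giving R* = 1180·(1 - 0.723) = 327.
From dC/dt = 0: 0.00363·327 - 0.375 = 0.0157P*, so P* = 0.81/0.0157 = 51.6.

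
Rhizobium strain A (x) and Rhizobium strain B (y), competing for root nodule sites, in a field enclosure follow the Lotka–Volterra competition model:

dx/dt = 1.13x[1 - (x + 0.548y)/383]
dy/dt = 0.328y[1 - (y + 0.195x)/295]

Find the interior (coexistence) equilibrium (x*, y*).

x* ≈ 248, y* ≈ 247

Setting both brackets to zero gives the nullclines x + 0.548y = 383 and 0.195x + y = 295.
Substituting y = 295 - 0.195x into the first: x(1 - 0.548·0.195) = 383 - 0.548·295.
So x* = 221/0.893 = 248, and then y* = 295 - 0.195·248 = 247.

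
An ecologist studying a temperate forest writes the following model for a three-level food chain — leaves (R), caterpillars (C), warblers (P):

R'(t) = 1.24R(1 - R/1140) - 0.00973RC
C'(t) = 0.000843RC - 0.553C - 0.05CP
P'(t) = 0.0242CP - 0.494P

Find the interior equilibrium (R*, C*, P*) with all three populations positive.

R* ≈ 957, C* ≈ 20.4, P* ≈ 5.08

From dP/dt = 0: 0.0242C* = 0.494, so C* = 20.4.
From dR/dt = 0: 1.24(1 - R*/1140) = 0.00973·20.4, giving R* = 1140·(1 - 0.16) = 957.
From dC/dt = 0: 0.000843·957 - 0.553 = 0.05P*, so P* = 0.254/0.05 = 5.08.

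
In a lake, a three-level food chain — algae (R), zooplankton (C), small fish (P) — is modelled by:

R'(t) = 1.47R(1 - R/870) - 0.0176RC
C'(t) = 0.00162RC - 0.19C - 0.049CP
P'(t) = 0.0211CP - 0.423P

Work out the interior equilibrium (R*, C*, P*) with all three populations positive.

R* ≈ 661, C* ≈ 20, P* ≈ 18

From dP/dt = 0: 0.0211C* = 0.423, so C* = 20.
From dR/dt = 0: 1.47(1 - R*/870) = 0.0176·20, giving R* = 870·(1 - 0.24) = 661.
From dC/dt = 0: 0.00162·661 - 0.19 = 0.049P*, so P* = 0.881/0.049 = 18.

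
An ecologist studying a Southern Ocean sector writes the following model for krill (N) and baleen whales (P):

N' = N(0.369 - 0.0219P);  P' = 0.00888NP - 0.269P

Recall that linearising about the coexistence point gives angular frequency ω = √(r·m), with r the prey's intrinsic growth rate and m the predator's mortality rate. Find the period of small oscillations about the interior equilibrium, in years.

T ≈ 19.9 years

Here r = 0.369 and m = 0.269, so r·m = 0.0993.
ω = √0.0993 = 0.315 per year, hence T = 2π/ω ≈ 19.9 years.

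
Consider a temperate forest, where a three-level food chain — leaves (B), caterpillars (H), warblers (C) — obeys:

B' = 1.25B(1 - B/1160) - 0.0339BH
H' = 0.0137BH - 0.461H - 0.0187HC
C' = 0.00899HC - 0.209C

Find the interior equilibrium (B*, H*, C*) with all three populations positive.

B* ≈ 429, H* ≈ 23.2, C* ≈ 289

From dC/dt = 0: 0.00899H* = 0.209, so H* = 23.2.
From dB/dt = 0: 1.25(1 - B*/1160) = 0.0339·23.2, giving B* = 1160·(1 - 0.63) = 429.
From dH/dt = 0: 0.0137·429 - 0.461 = 0.0187C*, so C* = 5.41/0.0187 = 289.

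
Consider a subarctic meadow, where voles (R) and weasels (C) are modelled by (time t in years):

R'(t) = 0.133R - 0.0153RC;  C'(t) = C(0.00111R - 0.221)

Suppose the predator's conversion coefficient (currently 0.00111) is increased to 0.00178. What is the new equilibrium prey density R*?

At the interior fixed point, setting dC/dt = 0 with C > 0 fixes R* = (predator death rate)/(RC coefficient) — independent of the other coefficients.
With the change, R* = 0.221/0.00178 = 124; it falls from 199.

R* ≈ 124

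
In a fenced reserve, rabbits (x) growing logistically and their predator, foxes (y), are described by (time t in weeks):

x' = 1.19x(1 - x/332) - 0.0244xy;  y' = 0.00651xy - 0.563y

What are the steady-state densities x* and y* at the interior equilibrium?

x* ≈ 86.5, y* ≈ 36.1

From dy/dt = 0 with y > 0: 0.00651x* = 0.563, so x* = 86.5.
Substitute into dx/dt = 0: 1.19(1 - 86.5/332) = 0.0244y*.
The bracket is 0.74, giving y* = 0.88/0.0244 = 36.1.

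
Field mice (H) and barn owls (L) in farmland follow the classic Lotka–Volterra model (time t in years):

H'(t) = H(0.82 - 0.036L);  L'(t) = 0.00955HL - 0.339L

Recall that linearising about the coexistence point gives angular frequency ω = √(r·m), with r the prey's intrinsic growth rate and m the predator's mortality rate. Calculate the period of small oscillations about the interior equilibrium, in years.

T ≈ 11.9 years

Here r = 0.82 and m = 0.339, so r·m = 0.278.
ω = √0.278 = 0.527 per year, hence T = 2π/ω ≈ 11.9 years.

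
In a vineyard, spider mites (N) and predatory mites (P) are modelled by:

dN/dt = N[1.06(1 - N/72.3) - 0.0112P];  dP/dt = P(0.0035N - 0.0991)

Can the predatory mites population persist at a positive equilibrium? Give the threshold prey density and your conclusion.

The predator equation gives dP/dt > 0 only when N > 0.0991/0.0035 = 28.3.
Without the predator, N → K = 72.3. Since 72.3 > 28.3, the predator can invade and persist.

Threshold N = 28.3; K > 28.3, so yes, the predator persists.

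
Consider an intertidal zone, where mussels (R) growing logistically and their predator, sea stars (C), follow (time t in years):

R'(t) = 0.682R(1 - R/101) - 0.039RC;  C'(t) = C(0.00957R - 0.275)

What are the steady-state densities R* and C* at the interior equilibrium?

From dC/dt = 0 with C > 0: 0.00957R* = 0.275, so R* = 28.7.
Substitute into dR/dt = 0: 0.682(1 - 28.7/101) = 0.039C*.
The bracket is 0.715, giving C* = 0.488/0.039 = 12.5.

R* ≈ 28.7, C* ≈ 12.5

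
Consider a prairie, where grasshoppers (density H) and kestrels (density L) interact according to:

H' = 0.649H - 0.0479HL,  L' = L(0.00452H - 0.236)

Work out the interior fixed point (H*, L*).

H* ≈ 52.2, L* ≈ 13.5

Set dL/dt = 0 with L > 0: 0.00452H - 0.236 = 0, so H* = 0.236/0.00452 = 52.2.
Set dH/dt = 0 with H > 0: 0.649 - 0.0479L = 0, so L* = 0.649/0.0479 = 13.5.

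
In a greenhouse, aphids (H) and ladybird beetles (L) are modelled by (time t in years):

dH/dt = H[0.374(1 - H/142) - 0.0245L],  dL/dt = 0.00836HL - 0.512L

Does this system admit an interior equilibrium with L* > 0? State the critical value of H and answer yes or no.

The predator equation gives dL/dt > 0 only when H > 0.512/0.00836 = 61.2.
Without the predator, H → K = 142. Since 142 > 61.2, the predator can invade and persist.

Threshold H = 61.2; K > 61.2, so yes, the predator persists.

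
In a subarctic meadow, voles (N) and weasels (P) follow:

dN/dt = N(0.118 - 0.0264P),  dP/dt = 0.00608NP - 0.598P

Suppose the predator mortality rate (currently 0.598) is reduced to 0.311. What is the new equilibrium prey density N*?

At the interior fixed point, setting dP/dt = 0 with P > 0 fixes N* = (predator death rate)/(NP coefficient) — independent of the other coefficients.
With the change, N* = 0.311/0.00608 = 51.2; it falls from 98.4.

N* ≈ 51.2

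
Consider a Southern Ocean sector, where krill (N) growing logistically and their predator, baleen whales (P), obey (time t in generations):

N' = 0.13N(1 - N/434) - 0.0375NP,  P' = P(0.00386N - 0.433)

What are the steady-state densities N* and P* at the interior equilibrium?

From dP/dt = 0 with P > 0: 0.00386N* = 0.433, so N* = 112.
Substitute into dN/dt = 0: 0.13(1 - 112/434) = 0.0375P*.
The bracket is 0.742, giving P* = 0.0964/0.0375 = 2.57.

N* ≈ 112, P* ≈ 2.57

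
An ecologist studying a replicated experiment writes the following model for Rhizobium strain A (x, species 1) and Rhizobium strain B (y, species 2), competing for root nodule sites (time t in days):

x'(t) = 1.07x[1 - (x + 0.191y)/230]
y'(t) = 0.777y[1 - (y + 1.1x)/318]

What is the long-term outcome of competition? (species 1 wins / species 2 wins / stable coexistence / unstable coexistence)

Compare the nullcline intercepts: K1/α12 = 230/0.191 = 1200 > K2 = 318; K2/α21 = 318/1.1 = 289 > K1 = 230.
Since both inequalities hold, each species can invade when rare, so the interior equilibrium is stable.

stable coexistence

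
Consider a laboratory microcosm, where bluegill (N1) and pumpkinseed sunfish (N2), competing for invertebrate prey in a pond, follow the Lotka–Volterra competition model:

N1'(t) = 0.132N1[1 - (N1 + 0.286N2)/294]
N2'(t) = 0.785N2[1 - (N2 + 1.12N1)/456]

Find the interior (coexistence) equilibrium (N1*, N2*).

N1* ≈ 241, N2* ≈ 186

Setting both brackets to zero gives the nullclines N1 + 0.286N2 = 294 and 1.12N1 + N2 = 456.
Substituting N2 = 456 - 1.12N1 into the first: N1(1 - 0.286·1.12) = 294 - 0.286·456.
So N1* = 164/0.68 = 241, and then N2* = 456 - 1.12·241 = 186.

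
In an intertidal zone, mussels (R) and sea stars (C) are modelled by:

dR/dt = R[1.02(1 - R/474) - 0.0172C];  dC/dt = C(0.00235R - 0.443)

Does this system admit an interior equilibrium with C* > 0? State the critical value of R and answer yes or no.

The predator equation gives dC/dt > 0 only when R > 0.443/0.00235 = 189.
Without the predator, R → K = 474. Since 474 > 189, the predator can invade and persist.

Threshold R = 189; K > 189, so yes, the predator persists.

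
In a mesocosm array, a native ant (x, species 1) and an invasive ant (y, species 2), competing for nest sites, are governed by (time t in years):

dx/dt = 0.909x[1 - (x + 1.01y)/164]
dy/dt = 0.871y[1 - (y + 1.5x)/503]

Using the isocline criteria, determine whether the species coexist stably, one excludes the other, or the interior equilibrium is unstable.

species 2 excludes species 1

Compare the nullcline intercepts: K1/α12 = 164/1.01 = 162 < K2 = 503; K2/α21 = 503/1.5 = 335 > K1 = 164.
Since the inequalities point opposite ways, species 2 can invade but species 1 cannot.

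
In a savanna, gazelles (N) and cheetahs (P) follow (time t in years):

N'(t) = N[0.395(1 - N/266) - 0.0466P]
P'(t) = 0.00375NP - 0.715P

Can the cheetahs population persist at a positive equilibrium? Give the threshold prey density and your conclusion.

Threshold N = 191; K > 191, so yes, the predator persists.

The predator equation gives dP/dt > 0 only when N > 0.715/0.00375 = 191.
Without the predator, N → K = 266. Since 266 > 191, the predator can invade and persist.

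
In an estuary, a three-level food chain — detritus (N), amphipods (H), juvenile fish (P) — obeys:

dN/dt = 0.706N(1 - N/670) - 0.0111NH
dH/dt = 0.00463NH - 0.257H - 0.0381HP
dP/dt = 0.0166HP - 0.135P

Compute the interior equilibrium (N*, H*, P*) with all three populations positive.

N* ≈ 584, H* ≈ 8.13, P* ≈ 64.3

From dP/dt = 0: 0.0166H* = 0.135, so H* = 8.13.
From dN/dt = 0: 0.706(1 - N*/670) = 0.0111·8.13, giving N* = 670·(1 - 0.128) = 584.
From dH/dt = 0: 0.00463·584 - 0.257 = 0.0381P*, so P* = 2.45/0.0381 = 64.3.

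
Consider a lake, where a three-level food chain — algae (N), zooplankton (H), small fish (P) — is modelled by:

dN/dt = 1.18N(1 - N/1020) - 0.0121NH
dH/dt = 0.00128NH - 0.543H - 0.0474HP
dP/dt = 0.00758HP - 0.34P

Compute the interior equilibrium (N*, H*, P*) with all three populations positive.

N* ≈ 551, H* ≈ 44.9, P* ≈ 3.42

From dP/dt = 0: 0.00758H* = 0.34, so H* = 44.9.
From dN/dt = 0: 1.18(1 - N*/1020) = 0.0121·44.9, giving N* = 1020·(1 - 0.46) = 551.
From dH/dt = 0: 0.00128·551 - 0.543 = 0.0474P*, so P* = 0.162/0.0474 = 3.42.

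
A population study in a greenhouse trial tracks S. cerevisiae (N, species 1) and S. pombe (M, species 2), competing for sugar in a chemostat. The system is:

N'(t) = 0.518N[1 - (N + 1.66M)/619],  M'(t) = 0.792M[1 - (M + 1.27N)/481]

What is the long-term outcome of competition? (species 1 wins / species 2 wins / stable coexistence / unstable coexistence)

unstable coexistence (outcome depends on initial conditions)

Compare the nullcline intercepts: K1/α12 = 619/1.66 = 373 < K2 = 481; K2/α21 = 481/1.27 = 379 < K1 = 619.
Since both are reversed, neither can invade when rare; the interior point is a saddle.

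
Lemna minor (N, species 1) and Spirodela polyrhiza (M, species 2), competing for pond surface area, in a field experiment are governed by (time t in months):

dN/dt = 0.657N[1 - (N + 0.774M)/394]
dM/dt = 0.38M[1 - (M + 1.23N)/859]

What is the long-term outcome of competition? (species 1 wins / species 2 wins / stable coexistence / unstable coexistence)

species 2 excludes species 1

Compare the nullcline intercepts: K1/α12 = 394/0.774 = 509 < K2 = 859; K2/α21 = 859/1.23 = 698 > K1 = 394.
Since the inequalities point opposite ways, species 2 can invade but species 1 cannot.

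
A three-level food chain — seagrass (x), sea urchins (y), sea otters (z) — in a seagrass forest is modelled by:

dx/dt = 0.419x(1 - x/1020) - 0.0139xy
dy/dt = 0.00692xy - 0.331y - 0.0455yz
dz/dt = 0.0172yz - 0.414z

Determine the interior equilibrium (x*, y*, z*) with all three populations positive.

x* ≈ 206, y* ≈ 24.1, z* ≈ 24

From dz/dt = 0: 0.0172y* = 0.414, so y* = 24.1.
From dx/dt = 0: 0.419(1 - x*/1020) = 0.0139·24.1, giving x* = 1020·(1 - 0.798) = 206.
From dy/dt = 0: 0.00692·206 - 0.331 = 0.0455z*, so z* = 1.09/0.0455 = 24.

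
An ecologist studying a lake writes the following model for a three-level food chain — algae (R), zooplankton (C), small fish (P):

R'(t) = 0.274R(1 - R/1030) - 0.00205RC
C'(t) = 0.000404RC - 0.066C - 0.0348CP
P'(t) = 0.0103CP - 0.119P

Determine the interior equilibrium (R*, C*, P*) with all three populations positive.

From dP/dt = 0: 0.0103C* = 0.119, so C* = 11.6.
From dR/dt = 0: 0.274(1 - R*/1030) = 0.00205·11.6, giving R* = 1030·(1 - 0.0864) = 941.
From dC/dt = 0: 0.000404·941 - 0.066 = 0.0348P*, so P* = 0.314/0.0348 = 9.03.

R* ≈ 941, C* ≈ 11.6, P* ≈ 9.03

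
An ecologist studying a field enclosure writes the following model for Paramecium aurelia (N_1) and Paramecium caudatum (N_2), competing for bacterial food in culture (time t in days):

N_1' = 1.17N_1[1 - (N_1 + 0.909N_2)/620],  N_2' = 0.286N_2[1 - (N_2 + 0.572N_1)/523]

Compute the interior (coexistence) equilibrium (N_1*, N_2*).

Setting both brackets to zero gives the nullclines N_1 + 0.909N_2 = 620 and 0.572N_1 + N_2 = 523.
Substituting N_2 = 523 - 0.572N_1 into the first: N_1(1 - 0.909·0.572) = 620 - 0.909·523.
So N_1* = 145/0.48 = 301, and then N_2* = 523 - 0.572·301 = 351.

N_1* ≈ 301, N_2* ≈ 351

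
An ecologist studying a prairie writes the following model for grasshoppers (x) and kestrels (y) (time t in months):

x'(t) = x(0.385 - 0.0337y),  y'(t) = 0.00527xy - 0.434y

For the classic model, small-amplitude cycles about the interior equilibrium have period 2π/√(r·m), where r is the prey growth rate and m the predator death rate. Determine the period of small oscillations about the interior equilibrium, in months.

Here r = 0.385 and m = 0.434, so r·m = 0.167.
ω = √0.167 = 0.409 per month, hence T = 2π/ω ≈ 15.4 months.

T ≈ 15.4 months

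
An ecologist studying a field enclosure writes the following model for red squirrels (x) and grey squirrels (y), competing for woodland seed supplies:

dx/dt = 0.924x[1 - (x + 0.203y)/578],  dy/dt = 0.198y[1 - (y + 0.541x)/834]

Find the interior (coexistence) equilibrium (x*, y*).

Setting both brackets to zero gives the nullclines x + 0.203y = 578 and 0.541x + y = 834.
Substituting y = 834 - 0.541x into the first: x(1 - 0.203·0.541) = 578 - 0.203·834.
So x* = 409/0.89 = 459, and then y* = 834 - 0.541·459 = 586.

x* ≈ 459, y* ≈ 586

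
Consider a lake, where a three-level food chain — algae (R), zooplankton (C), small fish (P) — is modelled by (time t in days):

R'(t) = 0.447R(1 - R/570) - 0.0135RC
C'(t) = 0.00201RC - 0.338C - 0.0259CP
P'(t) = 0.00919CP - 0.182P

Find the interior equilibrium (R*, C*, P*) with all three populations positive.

From dP/dt = 0: 0.00919C* = 0.182, so C* = 19.8.
From dR/dt = 0: 0.447(1 - R*/570) = 0.0135·19.8, giving R* = 570·(1 - 0.598) = 229.
From dC/dt = 0: 0.00201·229 - 0.338 = 0.0259P*, so P* = 0.122/0.0259 = 4.73.

R* ≈ 229, C* ≈ 19.8, P* ≈ 4.73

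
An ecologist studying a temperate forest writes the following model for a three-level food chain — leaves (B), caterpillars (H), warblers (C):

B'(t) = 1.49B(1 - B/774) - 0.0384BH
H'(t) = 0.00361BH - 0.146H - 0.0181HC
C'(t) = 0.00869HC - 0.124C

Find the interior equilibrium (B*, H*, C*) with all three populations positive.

B* ≈ 489, H* ≈ 14.3, C* ≈ 89.5

From dC/dt = 0: 0.00869H* = 0.124, so H* = 14.3.
From dB/dt = 0: 1.49(1 - B*/774) = 0.0384·14.3, giving B* = 774·(1 - 0.368) = 489.
From dH/dt = 0: 0.00361·489 - 0.146 = 0.0181C*, so C* = 1.62/0.0181 = 89.5.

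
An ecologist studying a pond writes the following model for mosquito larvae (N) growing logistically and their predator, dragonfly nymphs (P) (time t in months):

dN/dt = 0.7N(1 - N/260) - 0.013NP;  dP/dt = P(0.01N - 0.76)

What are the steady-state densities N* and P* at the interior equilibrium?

N* ≈ 76, P* ≈ 38.1

From dP/dt = 0 with P > 0: 0.01N* = 0.76, so N* = 76.
Substitute into dN/dt = 0: 0.7(1 - 76/260) = 0.013P*.
The bracket is 0.708, giving P* = 0.495/0.013 = 38.1.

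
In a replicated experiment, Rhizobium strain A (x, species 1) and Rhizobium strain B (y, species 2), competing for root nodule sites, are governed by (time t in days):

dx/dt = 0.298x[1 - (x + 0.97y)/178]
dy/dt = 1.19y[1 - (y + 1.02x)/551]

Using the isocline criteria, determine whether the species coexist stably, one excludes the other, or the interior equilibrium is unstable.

Compare the nullcline intercepts: K1/α12 = 178/0.97 = 184 < K2 = 551; K2/α21 = 551/1.02 = 540 > K1 = 178.
Since the inequalities point opposite ways, species 2 can invade but species 1 cannot.

species 2 excludes species 1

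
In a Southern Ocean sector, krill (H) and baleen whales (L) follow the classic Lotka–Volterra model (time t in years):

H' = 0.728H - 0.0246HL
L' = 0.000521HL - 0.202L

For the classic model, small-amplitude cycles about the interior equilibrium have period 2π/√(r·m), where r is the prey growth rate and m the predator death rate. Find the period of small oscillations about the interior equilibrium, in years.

Here r = 0.728 and m = 0.202, so r·m = 0.147.
ω = √0.147 = 0.383 per year, hence T = 2π/ω ≈ 16.4 years.

T ≈ 16.4 years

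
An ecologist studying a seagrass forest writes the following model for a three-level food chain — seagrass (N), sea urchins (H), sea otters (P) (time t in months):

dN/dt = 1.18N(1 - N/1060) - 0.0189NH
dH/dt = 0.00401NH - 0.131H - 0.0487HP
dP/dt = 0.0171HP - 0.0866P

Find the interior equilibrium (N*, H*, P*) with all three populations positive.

N* ≈ 974, H* ≈ 5.06, P* ≈ 77.5

From dP/dt = 0: 0.0171H* = 0.0866, so H* = 5.06.
From dN/dt = 0: 1.18(1 - N*/1060) = 0.0189·5.06, giving N* = 1060·(1 - 0.0811) = 974.
From dH/dt = 0: 0.00401·974 - 0.131 = 0.0487P*, so P* = 3.77/0.0487 = 77.5.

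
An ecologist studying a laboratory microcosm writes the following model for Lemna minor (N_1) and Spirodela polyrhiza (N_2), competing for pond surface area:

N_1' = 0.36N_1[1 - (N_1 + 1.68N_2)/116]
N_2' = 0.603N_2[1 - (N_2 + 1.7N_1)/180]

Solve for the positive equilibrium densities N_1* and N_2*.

N_1* ≈ 100, N_2* ≈ 9.27

Setting both brackets to zero gives the nullclines N_1 + 1.68N_2 = 116 and 1.7N_1 + N_2 = 180.
Substituting N_2 = 180 - 1.7N_1 into the first: N_1(1 - 1.68·1.7) = 116 - 1.68·180.
So N_1* = -186/-1.86 = 100, and then N_2* = 180 - 1.7·100 = 9.27.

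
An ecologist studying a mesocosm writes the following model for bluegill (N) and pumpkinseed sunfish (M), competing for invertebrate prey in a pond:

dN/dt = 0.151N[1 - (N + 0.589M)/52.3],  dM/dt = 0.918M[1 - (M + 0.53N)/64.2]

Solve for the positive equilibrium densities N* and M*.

N* ≈ 21.1, M* ≈ 53

Setting both brackets to zero gives the nullclines N + 0.589M = 52.3 and 0.53N + M = 64.2.
Substituting M = 64.2 - 0.53N into the first: N(1 - 0.589·0.53) = 52.3 - 0.589·64.2.
So N* = 14.5/0.688 = 21.1, and then M* = 64.2 - 0.53·21.1 = 53.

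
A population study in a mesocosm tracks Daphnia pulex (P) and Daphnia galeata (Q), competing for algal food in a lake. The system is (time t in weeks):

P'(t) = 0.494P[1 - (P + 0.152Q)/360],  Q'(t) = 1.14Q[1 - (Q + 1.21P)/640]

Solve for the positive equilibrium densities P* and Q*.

Setting both brackets to zero gives the nullclines P + 0.152Q = 360 and 1.21P + Q = 640.
Substituting Q = 640 - 1.21P into the first: P(1 - 0.152·1.21) = 360 - 0.152·640.
So P* = 263/0.816 = 322, and then Q* = 640 - 1.21·322 = 250.

P* ≈ 322, Q* ≈ 250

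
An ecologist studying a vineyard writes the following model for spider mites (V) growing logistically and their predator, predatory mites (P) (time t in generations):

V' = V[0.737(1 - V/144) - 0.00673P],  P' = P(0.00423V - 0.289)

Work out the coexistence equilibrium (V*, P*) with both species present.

V* ≈ 68.3, P* ≈ 57.6

From dP/dt = 0 with P > 0: 0.00423V* = 0.289, so V* = 68.3.
Substitute into dV/dt = 0: 0.737(1 - 68.3/144) = 0.00673P*.
The bracket is 0.526, giving P* = 0.387/0.00673 = 57.6.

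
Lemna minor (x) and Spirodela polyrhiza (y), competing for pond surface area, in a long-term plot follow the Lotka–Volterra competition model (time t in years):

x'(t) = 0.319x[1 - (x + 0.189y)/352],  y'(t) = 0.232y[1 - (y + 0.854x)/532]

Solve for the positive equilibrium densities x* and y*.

Setting both brackets to zero gives the nullclines x + 0.189y = 352 and 0.854x + y = 532.
Substituting y = 532 - 0.854x into the first: x(1 - 0.189·0.854) = 352 - 0.189·532.
So x* = 251/0.839 = 300, and then y* = 532 - 0.854·300 = 276.

x* ≈ 300, y* ≈ 276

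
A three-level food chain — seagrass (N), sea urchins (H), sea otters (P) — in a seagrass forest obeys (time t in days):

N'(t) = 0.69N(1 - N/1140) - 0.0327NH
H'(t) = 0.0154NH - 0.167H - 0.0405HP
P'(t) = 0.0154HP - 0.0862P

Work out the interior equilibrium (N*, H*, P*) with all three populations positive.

N* ≈ 838, H* ≈ 5.6, P* ≈ 314

From dP/dt = 0: 0.0154H* = 0.0862, so H* = 5.6.
From dN/dt = 0: 0.69(1 - N*/1140) = 0.0327·5.6, giving N* = 1140·(1 - 0.265) = 838.
From dH/dt = 0: 0.0154·838 - 0.167 = 0.0405P*, so P* = 12.7/0.0405 = 314.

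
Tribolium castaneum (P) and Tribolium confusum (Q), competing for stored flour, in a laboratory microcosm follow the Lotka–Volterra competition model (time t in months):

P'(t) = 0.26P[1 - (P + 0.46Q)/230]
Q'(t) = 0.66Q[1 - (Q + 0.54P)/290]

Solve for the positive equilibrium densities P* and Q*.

Setting both brackets to zero gives the nullclines P + 0.46Q = 230 and 0.54P + Q = 290.
Substituting Q = 290 - 0.54P into the first: P(1 - 0.46·0.54) = 230 - 0.46·290.
So P* = 96.6/0.752 = 129, and then Q* = 290 - 0.54·129 = 221.

P* ≈ 129, Q* ≈ 221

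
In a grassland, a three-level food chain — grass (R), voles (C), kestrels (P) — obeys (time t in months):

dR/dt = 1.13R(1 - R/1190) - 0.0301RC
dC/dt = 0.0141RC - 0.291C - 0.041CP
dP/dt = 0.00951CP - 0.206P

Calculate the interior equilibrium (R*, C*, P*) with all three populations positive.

From dP/dt = 0: 0.00951C* = 0.206, so C* = 21.7.
From dR/dt = 0: 1.13(1 - R*/1190) = 0.0301·21.7, giving R* = 1190·(1 - 0.577) = 503.
From dC/dt = 0: 0.0141·503 - 0.291 = 0.041P*, so P* = 6.81/0.041 = 166.

R* ≈ 503, C* ≈ 21.7, P* ≈ 166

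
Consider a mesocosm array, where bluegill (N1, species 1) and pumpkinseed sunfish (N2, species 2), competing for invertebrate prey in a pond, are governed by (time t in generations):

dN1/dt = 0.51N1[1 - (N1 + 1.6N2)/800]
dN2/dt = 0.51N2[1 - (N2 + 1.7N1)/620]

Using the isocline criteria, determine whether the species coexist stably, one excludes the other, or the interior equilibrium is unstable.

unstable coexistence (outcome depends on initial conditions)

Compare the nullcline intercepts: K1/α12 = 800/1.6 = 500 < K2 = 620; K2/α21 = 620/1.7 = 365 < K1 = 800.
Since both are reversed, neither can invade when rare; the interior point is a saddle.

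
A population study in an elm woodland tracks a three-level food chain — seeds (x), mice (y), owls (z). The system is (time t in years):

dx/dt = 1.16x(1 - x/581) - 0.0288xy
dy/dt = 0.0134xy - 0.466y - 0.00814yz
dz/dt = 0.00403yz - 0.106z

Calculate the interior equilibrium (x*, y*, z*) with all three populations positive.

From dz/dt = 0: 0.00403y* = 0.106, so y* = 26.3.
From dx/dt = 0: 1.16(1 - x*/581) = 0.0288·26.3, giving x* = 581·(1 - 0.653) = 202.
From dy/dt = 0: 0.0134·202 - 0.466 = 0.00814z*, so z* = 2.24/0.00814 = 275.

x* ≈ 202, y* ≈ 26.3, z* ≈ 275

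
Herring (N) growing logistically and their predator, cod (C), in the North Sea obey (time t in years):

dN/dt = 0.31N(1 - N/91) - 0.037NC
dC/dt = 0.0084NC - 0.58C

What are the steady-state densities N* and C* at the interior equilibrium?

From dC/dt = 0 with C > 0: 0.0084N* = 0.58, so N* = 69.
Substitute into dN/dt = 0: 0.31(1 - 69/91) = 0.037C*.
The bracket is 0.241, giving C* = 0.0748/0.037 = 2.02.

N* ≈ 69, C* ≈ 2.02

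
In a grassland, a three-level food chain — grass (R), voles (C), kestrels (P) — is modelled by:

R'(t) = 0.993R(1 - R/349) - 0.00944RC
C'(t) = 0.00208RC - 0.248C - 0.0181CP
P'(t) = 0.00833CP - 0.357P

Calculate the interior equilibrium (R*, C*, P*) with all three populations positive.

R* ≈ 207, C* ≈ 42.9, P* ≈ 10.1

From dP/dt = 0: 0.00833C* = 0.357, so C* = 42.9.
From dR/dt = 0: 0.993(1 - R*/349) = 0.00944·42.9, giving R* = 349·(1 - 0.407) = 207.
From dC/dt = 0: 0.00208·207 - 0.248 = 0.0181P*, so P* = 0.182/0.0181 = 10.1.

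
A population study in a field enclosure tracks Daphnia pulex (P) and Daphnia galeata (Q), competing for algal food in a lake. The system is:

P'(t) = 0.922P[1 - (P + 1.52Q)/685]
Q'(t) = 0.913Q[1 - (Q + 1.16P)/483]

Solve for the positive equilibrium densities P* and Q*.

P* ≈ 64.4, Q* ≈ 408

Setting both brackets to zero gives the nullclines P + 1.52Q = 685 and 1.16P + Q = 483.
Substituting Q = 483 - 1.16P into the first: P(1 - 1.52·1.16) = 685 - 1.52·483.
So P* = -49.2/-0.763 = 64.4, and then Q* = 483 - 1.16·64.4 = 408.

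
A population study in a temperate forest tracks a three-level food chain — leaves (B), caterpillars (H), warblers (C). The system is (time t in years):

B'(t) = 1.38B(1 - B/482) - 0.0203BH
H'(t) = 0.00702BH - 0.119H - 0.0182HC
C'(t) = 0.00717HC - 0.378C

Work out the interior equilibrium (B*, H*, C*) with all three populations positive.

B* ≈ 108, H* ≈ 52.7, C* ≈ 35.2

From dC/dt = 0: 0.00717H* = 0.378, so H* = 52.7.
From dB/dt = 0: 1.38(1 - B*/482) = 0.0203·52.7, giving B* = 482·(1 - 0.776) = 108.
From dH/dt = 0: 0.00702·108 - 0.119 = 0.0182C*, so C* = 0.641/0.0182 = 35.2.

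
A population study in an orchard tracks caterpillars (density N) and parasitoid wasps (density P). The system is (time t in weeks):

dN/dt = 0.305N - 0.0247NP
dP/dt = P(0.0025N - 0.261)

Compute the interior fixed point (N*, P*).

N* ≈ 104, P* ≈ 12.3

Set dP/dt = 0 with P > 0: 0.0025N - 0.261 = 0, so N* = 0.261/0.0025 = 104.
Set dN/dt = 0 with N > 0: 0.305 - 0.0247P = 0, so P* = 0.305/0.0247 = 12.3.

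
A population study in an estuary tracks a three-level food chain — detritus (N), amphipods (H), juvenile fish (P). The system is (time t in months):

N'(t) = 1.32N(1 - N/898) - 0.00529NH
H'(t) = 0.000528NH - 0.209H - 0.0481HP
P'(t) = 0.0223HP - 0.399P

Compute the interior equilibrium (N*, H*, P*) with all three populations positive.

From dP/dt = 0: 0.0223H* = 0.399, so H* = 17.9.
From dN/dt = 0: 1.32(1 - N*/898) = 0.00529·17.9, giving N* = 898·(1 - 0.0717) = 834.
From dH/dt = 0: 0.000528·834 - 0.209 = 0.0481P*, so P* = 0.231/0.0481 = 4.81.

N* ≈ 834, H* ≈ 17.9, P* ≈ 4.81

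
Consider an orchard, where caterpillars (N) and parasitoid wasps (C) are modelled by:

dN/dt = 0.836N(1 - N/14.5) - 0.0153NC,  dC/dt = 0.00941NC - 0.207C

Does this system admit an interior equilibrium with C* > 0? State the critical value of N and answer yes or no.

The predator equation gives dC/dt > 0 only when N > 0.207/0.00941 = 22.
Without the predator, N → K = 14.5. Since 14.5 < 22, the predator cannot invade.

Threshold N = 22; K < 22, so no, the predator goes extinct.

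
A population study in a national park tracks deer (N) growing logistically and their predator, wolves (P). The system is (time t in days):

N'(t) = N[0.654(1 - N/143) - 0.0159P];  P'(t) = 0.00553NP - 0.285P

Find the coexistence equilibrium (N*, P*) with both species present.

N* ≈ 51.5, P* ≈ 26.3

From dP/dt = 0 with P > 0: 0.00553N* = 0.285, so N* = 51.5.
Substitute into dN/dt = 0: 0.654(1 - 51.5/143) = 0.0159P*.
The bracket is 0.64, giving P* = 0.418/0.0159 = 26.3.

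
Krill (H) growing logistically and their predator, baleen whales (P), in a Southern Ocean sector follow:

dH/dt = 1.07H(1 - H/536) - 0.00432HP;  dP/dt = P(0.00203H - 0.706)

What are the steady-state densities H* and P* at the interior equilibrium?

H* ≈ 348, P* ≈ 87

From dP/dt = 0 with P > 0: 0.00203H* = 0.706, so H* = 348.
Substitute into dH/dt = 0: 1.07(1 - 348/536) = 0.00432P*.
The bracket is 0.351, giving P* = 0.376/0.00432 = 87.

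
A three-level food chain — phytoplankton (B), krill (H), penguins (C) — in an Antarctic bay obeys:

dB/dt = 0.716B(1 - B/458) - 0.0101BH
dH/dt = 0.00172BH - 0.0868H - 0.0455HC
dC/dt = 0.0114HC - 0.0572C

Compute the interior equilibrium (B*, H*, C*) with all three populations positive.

B* ≈ 426, H* ≈ 5.02, C* ≈ 14.2

From dC/dt = 0: 0.0114H* = 0.0572, so H* = 5.02.
From dB/dt = 0: 0.716(1 - B*/458) = 0.0101·5.02, giving B* = 458·(1 - 0.0708) = 426.
From dH/dt = 0: 0.00172·426 - 0.0868 = 0.0455C*, so C* = 0.645/0.0455 = 14.2.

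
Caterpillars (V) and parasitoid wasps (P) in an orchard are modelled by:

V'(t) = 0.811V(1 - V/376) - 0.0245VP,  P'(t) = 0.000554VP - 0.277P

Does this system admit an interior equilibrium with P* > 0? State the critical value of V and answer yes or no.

Threshold V = 500; K < 500, so no, the predator goes extinct.

The predator equation gives dP/dt > 0 only when V > 0.277/0.000554 = 500.
Without the predator, V → K = 376. Since 376 < 500, the predator cannot invade.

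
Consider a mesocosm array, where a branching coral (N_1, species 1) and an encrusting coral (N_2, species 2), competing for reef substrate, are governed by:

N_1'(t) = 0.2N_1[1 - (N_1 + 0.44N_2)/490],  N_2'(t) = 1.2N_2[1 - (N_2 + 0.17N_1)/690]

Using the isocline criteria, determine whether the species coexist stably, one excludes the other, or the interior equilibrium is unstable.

stable coexistence

Compare the nullcline intercepts: K1/α12 = 490/0.44 = 1110 > K2 = 690; K2/α21 = 690/0.17 = 4060 > K1 = 490.
Since both inequalities hold, each species can invade when rare, so the interior equilibrium is stable.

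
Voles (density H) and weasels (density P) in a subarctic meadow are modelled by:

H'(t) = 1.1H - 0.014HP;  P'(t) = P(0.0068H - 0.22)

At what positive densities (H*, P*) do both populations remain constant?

Set dP/dt = 0 with P > 0: 0.0068H - 0.22 = 0, so H* = 0.22/0.0068 = 32.4.
Set dH/dt = 0 with H > 0: 1.1 - 0.014P = 0, so P* = 1.1/0.014 = 78.6.

H* ≈ 32.4, P* ≈ 78.6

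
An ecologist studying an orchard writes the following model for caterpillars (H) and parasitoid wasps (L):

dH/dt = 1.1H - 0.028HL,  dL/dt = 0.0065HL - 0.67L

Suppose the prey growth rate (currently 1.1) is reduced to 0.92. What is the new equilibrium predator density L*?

At the interior fixed point, setting dH/dt = 0 with H > 0 fixes L* = (prey growth rate)/(HL coefficient) — independent of the other coefficients.
With the change, L* = 0.92/0.028 = 32.9; it falls from 39.3.

L* ≈ 32.9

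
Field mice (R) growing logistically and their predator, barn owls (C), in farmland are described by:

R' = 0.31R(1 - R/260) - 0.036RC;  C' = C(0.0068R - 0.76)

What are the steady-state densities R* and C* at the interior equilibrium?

From dC/dt = 0 with C > 0: 0.0068R* = 0.76, so R* = 112.
Substitute into dR/dt = 0: 0.31(1 - 112/260) = 0.036C*.
The bracket is 0.57, giving C* = 0.177/0.036 = 4.91.

R* ≈ 112, C* ≈ 4.91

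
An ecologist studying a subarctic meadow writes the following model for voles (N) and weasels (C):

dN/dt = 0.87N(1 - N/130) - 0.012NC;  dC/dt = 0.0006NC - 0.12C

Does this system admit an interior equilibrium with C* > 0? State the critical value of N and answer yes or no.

The predator equation gives dC/dt > 0 only when N > 0.12/0.0006 = 200.
Without the predator, N → K = 130. Since 130 < 200, the predator cannot invade.

Threshold N = 200; K < 200, so no, the predator goes extinct.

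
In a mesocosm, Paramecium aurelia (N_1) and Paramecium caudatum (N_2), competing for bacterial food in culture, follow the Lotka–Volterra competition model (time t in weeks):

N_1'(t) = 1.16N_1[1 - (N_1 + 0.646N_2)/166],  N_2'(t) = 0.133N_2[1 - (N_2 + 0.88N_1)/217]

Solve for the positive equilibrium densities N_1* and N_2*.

N_1* ≈ 59.8, N_2* ≈ 164

Setting both brackets to zero gives the nullclines N_1 + 0.646N_2 = 166 and 0.88N_1 + N_2 = 217.
Substituting N_2 = 217 - 0.88N_1 into the first: N_1(1 - 0.646·0.88) = 166 - 0.646·217.
So N_1* = 25.8/0.432 = 59.8, and then N_2* = 217 - 0.88·59.8 = 164.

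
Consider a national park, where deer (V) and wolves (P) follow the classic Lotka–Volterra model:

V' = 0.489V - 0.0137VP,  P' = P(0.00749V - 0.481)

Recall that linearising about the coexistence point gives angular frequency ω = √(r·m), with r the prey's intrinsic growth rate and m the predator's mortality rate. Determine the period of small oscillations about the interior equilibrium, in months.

T ≈ 13 months

Here r = 0.489 and m = 0.481, so r·m = 0.235.
ω = √0.235 = 0.485 per month, hence T = 2π/ω ≈ 13 months.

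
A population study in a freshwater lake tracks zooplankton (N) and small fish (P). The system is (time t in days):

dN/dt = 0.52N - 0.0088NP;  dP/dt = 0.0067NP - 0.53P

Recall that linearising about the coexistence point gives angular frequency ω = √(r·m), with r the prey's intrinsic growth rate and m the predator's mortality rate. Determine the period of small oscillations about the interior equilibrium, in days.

T ≈ 12 days

Here r = 0.52 and m = 0.53, so r·m = 0.276.
ω = √0.276 = 0.525 per day, hence T = 2π/ω ≈ 12 days.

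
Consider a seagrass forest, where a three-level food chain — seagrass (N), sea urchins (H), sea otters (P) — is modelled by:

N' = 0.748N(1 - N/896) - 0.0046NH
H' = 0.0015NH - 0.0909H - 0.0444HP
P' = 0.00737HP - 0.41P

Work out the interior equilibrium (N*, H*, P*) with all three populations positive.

From dP/dt = 0: 0.00737H* = 0.41, so H* = 55.6.
From dN/dt = 0: 0.748(1 - N*/896) = 0.0046·55.6, giving N* = 896·(1 - 0.342) = 589.
From dH/dt = 0: 0.0015·589 - 0.0909 = 0.0444P*, so P* = 0.793/0.0444 = 17.9.

N* ≈ 589, H* ≈ 55.6, P* ≈ 17.9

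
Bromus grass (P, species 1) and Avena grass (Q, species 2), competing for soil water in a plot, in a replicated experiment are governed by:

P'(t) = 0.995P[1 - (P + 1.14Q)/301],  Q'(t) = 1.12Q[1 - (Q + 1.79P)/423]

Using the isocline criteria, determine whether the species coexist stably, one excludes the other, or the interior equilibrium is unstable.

Compare the nullcline intercepts: K1/α12 = 301/1.14 = 264 < K2 = 423; K2/α21 = 423/1.79 = 236 < K1 = 301.
Since both are reversed, neither can invade when rare; the interior point is a saddle.

unstable coexistence (outcome depends on initial conditions)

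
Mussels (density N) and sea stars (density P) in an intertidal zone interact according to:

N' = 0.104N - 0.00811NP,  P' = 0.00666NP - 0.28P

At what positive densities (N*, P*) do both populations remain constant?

Set dP/dt = 0 with P > 0: 0.00666N - 0.28 = 0, so N* = 0.28/0.00666 = 42.
Set dN/dt = 0 with N > 0: 0.104 - 0.00811P = 0, so P* = 0.104/0.00811 = 12.8.

N* ≈ 42, P* ≈ 12.8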